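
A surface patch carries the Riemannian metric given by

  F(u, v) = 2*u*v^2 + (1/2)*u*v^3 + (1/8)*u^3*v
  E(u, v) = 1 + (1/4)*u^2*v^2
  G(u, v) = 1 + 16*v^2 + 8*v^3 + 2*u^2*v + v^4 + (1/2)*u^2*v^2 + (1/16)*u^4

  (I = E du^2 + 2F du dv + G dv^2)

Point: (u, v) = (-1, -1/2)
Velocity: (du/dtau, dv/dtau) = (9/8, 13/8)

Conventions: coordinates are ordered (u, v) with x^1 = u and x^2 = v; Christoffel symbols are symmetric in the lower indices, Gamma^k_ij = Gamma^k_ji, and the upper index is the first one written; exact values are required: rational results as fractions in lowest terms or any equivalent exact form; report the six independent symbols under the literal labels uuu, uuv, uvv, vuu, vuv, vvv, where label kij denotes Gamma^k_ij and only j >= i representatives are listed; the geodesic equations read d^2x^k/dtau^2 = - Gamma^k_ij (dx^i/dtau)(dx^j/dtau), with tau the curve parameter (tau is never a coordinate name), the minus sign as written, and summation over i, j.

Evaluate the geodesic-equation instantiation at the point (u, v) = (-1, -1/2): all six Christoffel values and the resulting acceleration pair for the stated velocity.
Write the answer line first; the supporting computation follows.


Answer: Gamma_uuu = -1/53, Gamma_uuv = -2/53, Gamma_uvv = 12/53, Gamma_vuu = 6/53, Gamma_vuv = 12/53, Gamma_vvv = -72/53; accelerations (d^2u/dtau^2, d^2v/dtau^2) = (-1479/3392, 4437/1696)

E = 17/16, F = -3/8, G = 13/4 at the point
E_u = -1/8, E_v = -1/4, F_u = 1/4, F_v = 3/2, G_u = 3/2, G_v = -9
EG - F^2 = 53/16;  g^inv = (16/53) * [[13/4, 3/8], [3/8, 17/16]]
first-kind symbols [ij,l] = (1/2)(d_i g_jl + d_j g_il - d_l g_ij): [uu,u] = E_u/2 = -1/16, [uu,v] = F_u - E_v/2 = 3/8, [uv,u] = E_v/2 = -1/8, [uv,v] = G_u/2 = 3/4, [vv,u] = F_v - G_u/2 = 3/4, [vv,v] = G_v/2 = -9/2
Gamma^u_ij = (G*[ij,u] - F*[ij,v])/(EG - F^2), Gamma^v_ij = (E*[ij,v] - F*[ij,u])/(EG - F^2)
Gamma_uuu = -1/53, Gamma_uuv = -2/53, Gamma_uvv = 12/53, Gamma_vuu = 6/53, Gamma_vuv = 12/53, Gamma_vvv = -72/53
d^2u/dtau^2 = -(Gamma_uuu*(9/8)^2 + 2*Gamma_uuv*(9/8)*(13/8) + Gamma_uvv*(13/8)^2) = -1479/3392
d^2v/dtau^2 = -(Gamma_vuu*(9/8)^2 + 2*Gamma_vuv*(9/8)*(13/8) + Gamma_vvv*(13/8)^2) = 4437/1696


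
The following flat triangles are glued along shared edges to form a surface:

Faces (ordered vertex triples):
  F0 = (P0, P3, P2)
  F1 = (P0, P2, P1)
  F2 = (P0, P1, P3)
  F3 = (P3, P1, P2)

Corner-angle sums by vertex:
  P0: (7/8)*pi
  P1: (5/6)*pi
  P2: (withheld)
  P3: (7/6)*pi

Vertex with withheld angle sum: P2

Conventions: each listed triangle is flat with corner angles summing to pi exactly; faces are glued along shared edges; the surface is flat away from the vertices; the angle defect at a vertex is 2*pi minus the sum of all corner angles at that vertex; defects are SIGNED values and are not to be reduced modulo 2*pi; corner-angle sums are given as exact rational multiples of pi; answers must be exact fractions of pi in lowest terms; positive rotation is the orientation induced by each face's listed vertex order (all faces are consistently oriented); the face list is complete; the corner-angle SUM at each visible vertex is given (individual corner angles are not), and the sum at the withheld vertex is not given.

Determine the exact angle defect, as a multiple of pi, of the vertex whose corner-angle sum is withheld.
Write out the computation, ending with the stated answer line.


V = 4, E = 6, F = 4; chi = V - E + F = 2
Gauss-Bonnet: total defect = 2*pi*chi = 4*pi; visible defects sum to (25/8)*pi

Answer: defect(P2) = (7/8)*pi


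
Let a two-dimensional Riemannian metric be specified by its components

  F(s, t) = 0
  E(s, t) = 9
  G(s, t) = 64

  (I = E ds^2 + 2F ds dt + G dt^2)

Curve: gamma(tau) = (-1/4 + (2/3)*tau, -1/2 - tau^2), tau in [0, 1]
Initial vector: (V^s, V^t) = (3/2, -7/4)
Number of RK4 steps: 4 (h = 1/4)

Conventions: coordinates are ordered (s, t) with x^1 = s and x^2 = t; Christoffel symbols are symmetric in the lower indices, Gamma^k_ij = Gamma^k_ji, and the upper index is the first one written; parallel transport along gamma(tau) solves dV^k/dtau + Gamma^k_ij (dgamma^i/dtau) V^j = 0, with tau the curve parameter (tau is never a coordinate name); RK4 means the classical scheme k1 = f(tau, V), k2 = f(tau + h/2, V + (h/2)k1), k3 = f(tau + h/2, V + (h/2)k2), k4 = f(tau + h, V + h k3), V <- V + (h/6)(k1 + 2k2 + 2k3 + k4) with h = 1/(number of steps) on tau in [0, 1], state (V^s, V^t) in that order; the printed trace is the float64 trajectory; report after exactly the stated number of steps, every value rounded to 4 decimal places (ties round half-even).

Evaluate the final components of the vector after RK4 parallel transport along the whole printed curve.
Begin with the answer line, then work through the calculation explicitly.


Answer: V^s = 1.5000, V^t = -1.7500

gamma'(tau) = (2/3, -2*tau); f(tau, V)^k = -Gamma^k_ij(gamma(tau)) gamma'^i(tau) V^j; h = 1/4; intermediate values shown to 6 dp
curve data and Christoffel symbols at the stage parameters:
  tau = 0.000000: gamma = (-0.250000, -0.500000), gamma' = (0.666667, 0.000000); Gamma_sss = 0.000000, Gamma_sst = 0.000000, Gamma_stt = 0.000000, Gamma_tss = 0.000000, Gamma_tst = 0.000000, Gamma_ttt = 0.000000
  tau = 0.125000: gamma = (-0.166667, -0.515625), gamma' = (0.666667, -0.250000); Gamma_sss = 0.000000, Gamma_sst = 0.000000, Gamma_stt = 0.000000, Gamma_tss = 0.000000, Gamma_tst = 0.000000, Gamma_ttt = 0.000000
  tau = 0.250000: gamma = (-0.083333, -0.562500), gamma' = (0.666667, -0.500000); Gamma_sss = 0.000000, Gamma_sst = 0.000000, Gamma_stt = 0.000000, Gamma_tss = 0.000000, Gamma_tst = 0.000000, Gamma_ttt = 0.000000
  tau = 0.375000: gamma = (0.000000, -0.640625), gamma' = (0.666667, -0.750000); Gamma_sss = 0.000000, Gamma_sst = 0.000000, Gamma_stt = 0.000000, Gamma_tss = 0.000000, Gamma_tst = 0.000000, Gamma_ttt = 0.000000
  tau = 0.500000: gamma = (0.083333, -0.750000), gamma' = (0.666667, -1.000000); Gamma_sss = 0.000000, Gamma_sst = 0.000000, Gamma_stt = 0.000000, Gamma_tss = 0.000000, Gamma_tst = 0.000000, Gamma_ttt = 0.000000
  tau = 0.625000: gamma = (0.166667, -0.890625), gamma' = (0.666667, -1.250000); Gamma_sss = 0.000000, Gamma_sst = 0.000000, Gamma_stt = 0.000000, Gamma_tss = 0.000000, Gamma_tst = 0.000000, Gamma_ttt = 0.000000
  tau = 0.750000: gamma = (0.250000, -1.062500), gamma' = (0.666667, -1.500000); Gamma_sss = 0.000000, Gamma_sst = 0.000000, Gamma_stt = 0.000000, Gamma_tss = 0.000000, Gamma_tst = 0.000000, Gamma_ttt = 0.000000
  tau = 0.875000: gamma = (0.333333, -1.265625), gamma' = (0.666667, -1.750000); Gamma_sss = 0.000000, Gamma_sst = 0.000000, Gamma_stt = 0.000000, Gamma_tss = 0.000000, Gamma_tst = 0.000000, Gamma_ttt = 0.000000
  tau = 1.000000: gamma = (0.416667, -1.500000), gamma' = (0.666667, -2.000000); Gamma_sss = 0.000000, Gamma_sst = 0.000000, Gamma_stt = 0.000000, Gamma_tss = 0.000000, Gamma_tst = 0.000000, Gamma_ttt = 0.000000
step 0: V^s = 1.5000, V^t = -1.7500
step 1: k1 = (0.000000, 0.000000), k2 = (0.000000, 0.000000), k3 = (0.000000, 0.000000), k4 = (0.000000, 0.000000); V <- V + (h/6)(k1 + 2k2 + 2k3 + k4): V^s = 1.5000, V^t = -1.7500
step 2: k1 = (0.000000, 0.000000), k2 = (0.000000, 0.000000), k3 = (0.000000, 0.000000), k4 = (0.000000, 0.000000); V <- V + (h/6)(k1 + 2k2 + 2k3 + k4): V^s = 1.5000, V^t = -1.7500
step 3: k1 = (0.000000, 0.000000), k2 = (0.000000, 0.000000), k3 = (0.000000, 0.000000), k4 = (0.000000, 0.000000); V <- V + (h/6)(k1 + 2k2 + 2k3 + k4): V^s = 1.5000, V^t = -1.7500
step 4: k1 = (0.000000, 0.000000), k2 = (0.000000, 0.000000), k3 = (0.000000, 0.000000), k4 = (0.000000, 0.000000); V <- V + (h/6)(k1 + 2k2 + 2k3 + k4): V^s = 1.5000, V^t = -1.7500


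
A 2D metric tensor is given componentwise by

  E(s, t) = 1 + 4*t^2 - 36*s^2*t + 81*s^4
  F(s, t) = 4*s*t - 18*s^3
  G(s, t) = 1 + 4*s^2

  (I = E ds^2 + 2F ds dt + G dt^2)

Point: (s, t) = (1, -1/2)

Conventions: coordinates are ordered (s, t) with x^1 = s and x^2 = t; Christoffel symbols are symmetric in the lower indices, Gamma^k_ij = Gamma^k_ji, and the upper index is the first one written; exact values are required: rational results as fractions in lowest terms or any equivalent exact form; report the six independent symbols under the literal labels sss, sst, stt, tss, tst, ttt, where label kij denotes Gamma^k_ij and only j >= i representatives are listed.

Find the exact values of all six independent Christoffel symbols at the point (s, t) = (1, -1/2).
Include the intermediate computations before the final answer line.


E = 101, F = -20, G = 5 at the point
E_s = 360, E_t = -40, F_s = -56, F_t = 4, G_s = 8, G_t = 0
EG - F^2 = 105;  g^inv = (1/105) * [[5, 20], [20, 101]]
first-kind symbols [ij,l] = (1/2)(d_i g_jl + d_j g_il - d_l g_ij): [ss,s] = E_s/2 = 180, [ss,t] = F_s - E_t/2 = -36, [st,s] = E_t/2 = -20, [st,t] = G_s/2 = 4, [tt,s] = F_t - G_s/2 = 0, [tt,t] = G_t/2 = 0
Gamma^s_ij = (G*[ij,s] - F*[ij,t])/(EG - F^2), Gamma^t_ij = (E*[ij,t] - F*[ij,s])/(EG - F^2)

Answer: Gamma_sss = 12/7, Gamma_sst = -4/21, Gamma_stt = 0, Gamma_tss = -12/35, Gamma_tst = 4/105, Gamma_ttt = 0


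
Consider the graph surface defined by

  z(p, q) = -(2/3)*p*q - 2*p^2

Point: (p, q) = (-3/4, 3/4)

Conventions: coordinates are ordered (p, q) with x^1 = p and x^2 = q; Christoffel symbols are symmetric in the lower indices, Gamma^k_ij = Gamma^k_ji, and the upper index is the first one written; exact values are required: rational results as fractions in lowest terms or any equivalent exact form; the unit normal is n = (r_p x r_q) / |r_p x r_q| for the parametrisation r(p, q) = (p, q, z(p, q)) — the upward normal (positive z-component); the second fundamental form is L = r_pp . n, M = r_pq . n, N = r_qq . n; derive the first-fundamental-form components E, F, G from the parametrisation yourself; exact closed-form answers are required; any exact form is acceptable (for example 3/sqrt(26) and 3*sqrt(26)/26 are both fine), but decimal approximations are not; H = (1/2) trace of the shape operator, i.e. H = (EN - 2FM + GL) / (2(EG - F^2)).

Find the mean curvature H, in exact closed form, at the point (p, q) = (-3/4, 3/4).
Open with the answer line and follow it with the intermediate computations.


Answer: H = -2*sqrt(30)/135

z_p = 5/2, z_q = 1/2, z_pp = -4, z_pq = -2/3, z_qq = 0
E = 29/4, F = 5/4, G = 5/4; answer radicand W^2 = 15/2
unnormalised second-form numerators: l = -4, m = -2/3, n = 0; L = l/sqrt(15/2), and similarly M = m/sqrt(W^2), N = n/sqrt(W^2)
H = (E*n - 2*F*m + G*l) / (2*(EG - F^2)*sqrt(W^2)); E*n - 2*F*m + G*l = -10/3, EG - F^2 = 15/2, so H = (-2/9)/sqrt(15/2)


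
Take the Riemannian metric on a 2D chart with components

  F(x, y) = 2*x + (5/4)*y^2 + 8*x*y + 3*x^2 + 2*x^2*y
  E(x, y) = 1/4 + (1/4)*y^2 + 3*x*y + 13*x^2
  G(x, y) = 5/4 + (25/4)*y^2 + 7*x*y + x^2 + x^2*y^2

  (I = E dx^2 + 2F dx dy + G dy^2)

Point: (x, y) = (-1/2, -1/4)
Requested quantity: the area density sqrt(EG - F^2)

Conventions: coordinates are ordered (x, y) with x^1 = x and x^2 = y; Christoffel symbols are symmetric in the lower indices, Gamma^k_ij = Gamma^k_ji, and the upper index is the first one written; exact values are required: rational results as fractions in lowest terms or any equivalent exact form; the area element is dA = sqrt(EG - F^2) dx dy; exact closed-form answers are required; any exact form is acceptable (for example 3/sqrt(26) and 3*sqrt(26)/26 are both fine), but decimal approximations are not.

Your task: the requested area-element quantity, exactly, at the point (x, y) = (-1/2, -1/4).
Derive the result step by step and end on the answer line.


E = 249/64, F = 45/64, G = 89/32; EG - F^2 = 42297/4096

Answer: sqrt(EG - F^2) = sqrt(42297)/64


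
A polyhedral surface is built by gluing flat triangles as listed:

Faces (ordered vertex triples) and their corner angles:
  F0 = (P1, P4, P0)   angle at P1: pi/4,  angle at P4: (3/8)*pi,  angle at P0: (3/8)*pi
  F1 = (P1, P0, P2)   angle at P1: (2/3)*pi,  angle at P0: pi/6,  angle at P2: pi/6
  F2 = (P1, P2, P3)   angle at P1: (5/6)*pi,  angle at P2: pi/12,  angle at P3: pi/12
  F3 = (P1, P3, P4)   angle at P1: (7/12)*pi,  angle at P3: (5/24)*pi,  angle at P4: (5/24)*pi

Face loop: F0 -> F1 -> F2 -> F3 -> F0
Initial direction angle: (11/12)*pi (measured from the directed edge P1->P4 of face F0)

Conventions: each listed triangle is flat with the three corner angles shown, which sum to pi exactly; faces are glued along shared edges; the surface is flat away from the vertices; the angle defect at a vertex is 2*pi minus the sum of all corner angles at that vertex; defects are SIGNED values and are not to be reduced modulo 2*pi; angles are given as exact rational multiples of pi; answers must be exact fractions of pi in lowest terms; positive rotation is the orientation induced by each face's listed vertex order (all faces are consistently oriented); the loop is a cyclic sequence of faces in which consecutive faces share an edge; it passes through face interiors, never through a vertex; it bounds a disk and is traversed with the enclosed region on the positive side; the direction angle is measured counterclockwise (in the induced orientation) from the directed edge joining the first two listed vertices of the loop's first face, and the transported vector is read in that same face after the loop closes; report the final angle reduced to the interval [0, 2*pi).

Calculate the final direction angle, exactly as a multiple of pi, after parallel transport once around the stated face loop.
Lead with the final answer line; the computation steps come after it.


Answer: final direction angle = (7/12)*pi

enclosed vertex P1: corner angles sum to (7/3)*pi, defect = 2*pi - (7/3)*pi = -pi/3
by Gauss-Bonnet the loop rotates the vector by the enclosed defect sum (positive orientation, mod 2*pi)
final angle = (11/12)*pi - pi/3 = (7/12)*pi (mod 2*pi)


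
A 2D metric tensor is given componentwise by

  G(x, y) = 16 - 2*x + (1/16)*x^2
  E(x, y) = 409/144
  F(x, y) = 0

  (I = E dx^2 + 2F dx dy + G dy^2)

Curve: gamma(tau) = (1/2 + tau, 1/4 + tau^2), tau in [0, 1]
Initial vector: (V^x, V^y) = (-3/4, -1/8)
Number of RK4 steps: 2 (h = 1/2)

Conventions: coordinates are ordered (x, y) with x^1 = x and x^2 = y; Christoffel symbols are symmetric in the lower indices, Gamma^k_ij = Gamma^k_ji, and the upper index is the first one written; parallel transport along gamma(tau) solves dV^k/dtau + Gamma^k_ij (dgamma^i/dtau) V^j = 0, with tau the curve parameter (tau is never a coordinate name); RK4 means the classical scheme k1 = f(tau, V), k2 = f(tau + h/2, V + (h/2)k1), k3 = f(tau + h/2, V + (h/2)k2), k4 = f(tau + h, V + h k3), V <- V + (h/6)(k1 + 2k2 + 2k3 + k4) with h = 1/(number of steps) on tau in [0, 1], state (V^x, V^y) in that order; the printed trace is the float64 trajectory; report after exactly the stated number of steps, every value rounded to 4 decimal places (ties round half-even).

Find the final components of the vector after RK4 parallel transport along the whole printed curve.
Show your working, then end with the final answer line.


gamma'(tau) = (1, 2*tau); f(tau, V)^k = -Gamma^k_ij(gamma(tau)) gamma'^i(tau) V^j; h = 1/2; intermediate values shown to 6 dp
curve data and Christoffel symbols at the stage parameters:
  tau = 0.000000: gamma = (0.500000, 0.250000), gamma' = (1.000000, 0.000000); Gamma_xxx = 0.000000, Gamma_xxy = 0.000000, Gamma_xyy = 0.341076, Gamma_yxx = 0.000000, Gamma_yxy = -0.064516, Gamma_yyy = 0.000000
  tau = 0.250000: gamma = (0.750000, 0.312500), gamma' = (1.000000, 0.500000); Gamma_xxx = 0.000000, Gamma_xxy = 0.000000, Gamma_xyy = 0.335575, Gamma_yxx = 0.000000, Gamma_yxy = -0.065574, Gamma_yyy = 0.000000
  tau = 0.500000: gamma = (1.000000, 0.500000), gamma' = (1.000000, 1.000000); Gamma_xxx = 0.000000, Gamma_xxy = 0.000000, Gamma_xyy = 0.330073, Gamma_yxx = 0.000000, Gamma_yxy = -0.066667, Gamma_yyy = 0.000000
  tau = 0.750000: gamma = (1.250000, 0.812500), gamma' = (1.000000, 1.500000); Gamma_xxx = 0.000000, Gamma_xxy = 0.000000, Gamma_xyy = 0.324572, Gamma_yxx = 0.000000, Gamma_yxy = -0.067797, Gamma_yyy = 0.000000
  tau = 1.000000: gamma = (1.500000, 1.250000), gamma' = (1.000000, 2.000000); Gamma_xxx = 0.000000, Gamma_xxy = 0.000000, Gamma_xyy = 0.319071, Gamma_yxx = 0.000000, Gamma_yxy = -0.068966, Gamma_yyy = 0.000000
step 0: V^x = -0.7500, V^y = -0.1250
step 1: k1 = (0.000000, -0.008065), k2 = (0.021312, -0.032919), k3 = (0.022354, -0.033152), k4 = (0.046730, -0.058693); V <- V + (h/6)(k1 + 2k2 + 2k3 + k4): V^x = -0.7388, V^y = -0.1416
step 2: k1 = (0.046730, -0.058694), k2 = (0.076071, -0.084540), k3 = (0.079217, -0.084232), k4 = (0.117221, -0.109112); V <- V + (h/6)(k1 + 2k2 + 2k3 + k4): V^x = -0.6993, V^y = -0.1837

Answer: V^x = -0.6993, V^y = -0.1837


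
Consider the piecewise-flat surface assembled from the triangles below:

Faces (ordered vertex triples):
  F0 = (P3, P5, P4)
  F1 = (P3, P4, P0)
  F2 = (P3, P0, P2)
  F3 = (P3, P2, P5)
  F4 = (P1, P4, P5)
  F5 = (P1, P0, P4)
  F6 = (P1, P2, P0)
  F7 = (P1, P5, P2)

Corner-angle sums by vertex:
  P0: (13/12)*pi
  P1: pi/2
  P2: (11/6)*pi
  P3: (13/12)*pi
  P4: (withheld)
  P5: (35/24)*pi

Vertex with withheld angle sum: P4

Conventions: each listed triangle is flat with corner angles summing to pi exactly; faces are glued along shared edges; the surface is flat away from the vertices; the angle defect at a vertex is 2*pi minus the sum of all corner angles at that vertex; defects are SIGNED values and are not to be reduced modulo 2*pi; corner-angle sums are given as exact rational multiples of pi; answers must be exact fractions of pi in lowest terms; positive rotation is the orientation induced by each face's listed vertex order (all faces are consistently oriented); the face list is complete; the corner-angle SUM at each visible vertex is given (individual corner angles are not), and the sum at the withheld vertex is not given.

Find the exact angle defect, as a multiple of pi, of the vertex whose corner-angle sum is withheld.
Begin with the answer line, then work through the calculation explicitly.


Answer: defect(P4) = -pi/24

V = 6, E = 12, F = 8; chi = V - E + F = 2
Gauss-Bonnet: total defect = 2*pi*chi = 4*pi; visible defects sum to (97/24)*pi


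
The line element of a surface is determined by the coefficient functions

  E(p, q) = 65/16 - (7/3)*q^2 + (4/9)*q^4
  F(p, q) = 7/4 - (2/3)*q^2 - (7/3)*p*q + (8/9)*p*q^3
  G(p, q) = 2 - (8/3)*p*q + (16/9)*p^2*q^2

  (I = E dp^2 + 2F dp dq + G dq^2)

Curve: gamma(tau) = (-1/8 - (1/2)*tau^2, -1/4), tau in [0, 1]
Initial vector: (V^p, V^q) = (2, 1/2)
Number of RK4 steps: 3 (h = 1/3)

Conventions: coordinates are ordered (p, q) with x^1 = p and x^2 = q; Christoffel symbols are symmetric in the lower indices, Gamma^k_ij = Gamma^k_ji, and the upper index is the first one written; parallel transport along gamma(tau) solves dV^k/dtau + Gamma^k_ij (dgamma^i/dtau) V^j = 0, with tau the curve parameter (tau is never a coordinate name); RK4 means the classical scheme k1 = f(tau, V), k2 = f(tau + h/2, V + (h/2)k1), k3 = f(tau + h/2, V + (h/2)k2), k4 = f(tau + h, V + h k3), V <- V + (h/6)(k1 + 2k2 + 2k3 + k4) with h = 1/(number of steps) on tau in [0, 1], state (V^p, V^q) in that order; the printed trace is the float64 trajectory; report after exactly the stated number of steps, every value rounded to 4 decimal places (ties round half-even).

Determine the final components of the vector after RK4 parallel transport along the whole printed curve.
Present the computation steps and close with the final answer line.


gamma'(tau) = (-tau, 0); f(tau, V)^k = -Gamma^k_ij(gamma(tau)) gamma'^i(tau) V^j; h = 1/3; intermediate values shown to 6 dp
curve data and Christoffel symbols at the stage parameters:
  tau = 0.000000: gamma = (-0.125000, -0.250000), gamma' = (0.000000, 0.000000); Gamma_ppp = 0.000000, Gamma_ppq = 0.117732, Gamma_pqq = 0.058866, Gamma_qpp = 0.000000, Gamma_qpq = 0.066045, Gamma_qqq = 0.033022
  tau = 0.166667: gamma = (-0.138889, -0.250000), gamma' = (-0.166667, 0.000000); Gamma_ppp = 0.000000, Gamma_ppq = 0.117947, Gamma_pqq = 0.065526, Gamma_qpp = 0.000000, Gamma_qpq = 0.065846, Gamma_qqq = 0.036581
  tau = 0.333333: gamma = (-0.180556, -0.250000), gamma' = (-0.333333, 0.000000); Gamma_ppp = 0.000000, Gamma_ppq = 0.118593, Gamma_pqq = 0.085651, Gamma_qpp = 0.000000, Gamma_qpq = 0.065242, Gamma_qqq = 0.047120
  tau = 0.500000: gamma = (-0.250000, -0.250000), gamma' = (-0.500000, 0.000000); Gamma_ppp = 0.000000, Gamma_ppq = 0.119664, Gamma_pqq = 0.119664, Gamma_qpp = 0.000000, Gamma_qpq = 0.064210, Gamma_qqq = 0.064210
  tau = 0.666667: gamma = (-0.347222, -0.250000), gamma' = (-0.666667, 0.000000); Gamma_ppp = 0.000000, Gamma_ppq = 0.121150, Gamma_pqq = 0.168264, Gamma_qpp = 0.000000, Gamma_qpq = 0.062709, Gamma_qqq = 0.087096
  tau = 0.833333: gamma = (-0.472222, -0.250000), gamma' = (-0.833333, 0.000000); Gamma_ppp = 0.000000, Gamma_ppq = 0.123034, Gamma_pqq = 0.232397, Gamma_qpp = 0.000000, Gamma_qpq = 0.060683, Gamma_qqq = 0.114624
  tau = 1.000000: gamma = (-0.625000, -0.250000), gamma' = (-1.000000, 0.000000); Gamma_ppp = 0.000000, Gamma_ppq = 0.125286, Gamma_pqq = 0.313216, Gamma_qpp = 0.000000, Gamma_qpq = 0.058060, Gamma_qqq = 0.145149
step 0: V^p = 2.0000, V^q = 0.5000
step 1: k1 = (0.000000, 0.000000), k2 = (0.009829, 0.005487), k3 = (0.009847, 0.005497), k4 = (0.019838, 0.010914); V <- V + (h/6)(k1 + 2k2 + 2k3 + k4): V^p = 2.0033, V^q = 0.5018
step 2: k1 = (0.019838, 0.010913), k2 = (0.030134, 0.016170), k3 = (0.030187, 0.016198), k4 = (0.040967, 0.021205); V <- V + (h/6)(k1 + 2k2 + 2k3 + k4): V^p = 2.0134, V^q = 0.5072
step 3: k1 = (0.040966, 0.021204), k2 = (0.052365, 0.025828), k3 = (0.052444, 0.025867), k4 = (0.064627, 0.029949); V <- V + (h/6)(k1 + 2k2 + 2k3 + k4): V^p = 2.0309, V^q = 0.5158

Answer: V^p = 2.0309, V^q = 0.5158


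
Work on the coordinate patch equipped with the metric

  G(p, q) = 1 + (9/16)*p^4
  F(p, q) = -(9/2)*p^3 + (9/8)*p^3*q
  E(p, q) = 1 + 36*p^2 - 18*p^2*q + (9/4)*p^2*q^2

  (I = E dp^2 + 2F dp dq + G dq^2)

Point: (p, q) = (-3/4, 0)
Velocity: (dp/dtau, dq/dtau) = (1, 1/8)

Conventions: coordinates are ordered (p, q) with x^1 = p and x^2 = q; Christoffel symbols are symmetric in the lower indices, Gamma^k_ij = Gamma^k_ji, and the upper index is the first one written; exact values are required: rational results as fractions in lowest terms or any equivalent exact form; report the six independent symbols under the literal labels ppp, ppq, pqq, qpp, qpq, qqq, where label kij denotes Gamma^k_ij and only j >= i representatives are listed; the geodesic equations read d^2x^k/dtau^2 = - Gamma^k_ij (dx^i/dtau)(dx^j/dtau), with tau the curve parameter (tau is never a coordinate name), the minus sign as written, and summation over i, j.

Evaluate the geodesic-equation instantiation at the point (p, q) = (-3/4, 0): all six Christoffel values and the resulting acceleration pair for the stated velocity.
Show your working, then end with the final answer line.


E = 85/4, F = 243/128, G = 4825/4096 at the point
E_p = -54, E_q = -81/8, F_p = -243/32, F_q = -243/512, G_p = -243/256, G_q = 0
EG - F^2 = 87769/4096;  g^inv = (4096/87769) * [[4825/4096, -243/128], [-243/128, 85/4]]
first-kind symbols [ij,l] = (1/2)(d_i g_jl + d_j g_il - d_l g_ij): [pp,p] = E_p/2 = -27, [pp,q] = F_p - E_q/2 = -81/32, [pq,p] = E_q/2 = -81/16, [pq,q] = G_p/2 = -243/512, [qq,p] = F_q - G_p/2 = 0, [qq,q] = G_q/2 = 0
Gamma^p_ij = (G*[ij,p] - F*[ij,q])/(EG - F^2), Gamma^q_ij = (E*[ij,q] - F*[ij,p])/(EG - F^2)
Gamma_ppp = -110592/87769, Gamma_ppq = -20736/87769, Gamma_pqq = 0, Gamma_qpp = -10368/87769, Gamma_qpq = -1944/87769, Gamma_qqq = 0
d^2p/dtau^2 = -(Gamma_ppp*(1)^2 + 2*Gamma_ppq*(1)*(1/8) + Gamma_pqq*(1/8)^2) = 115776/87769
d^2q/dtau^2 = -(Gamma_qpp*(1)^2 + 2*Gamma_qpq*(1)*(1/8) + Gamma_qqq*(1/8)^2) = 10854/87769

Answer: Gamma_ppp = -110592/87769, Gamma_ppq = -20736/87769, Gamma_pqq = 0, Gamma_qpp = -10368/87769, Gamma_qpq = -1944/87769, Gamma_qqq = 0; accelerations (d^2p/dtau^2, d^2q/dtau^2) = (115776/87769, 10854/87769)


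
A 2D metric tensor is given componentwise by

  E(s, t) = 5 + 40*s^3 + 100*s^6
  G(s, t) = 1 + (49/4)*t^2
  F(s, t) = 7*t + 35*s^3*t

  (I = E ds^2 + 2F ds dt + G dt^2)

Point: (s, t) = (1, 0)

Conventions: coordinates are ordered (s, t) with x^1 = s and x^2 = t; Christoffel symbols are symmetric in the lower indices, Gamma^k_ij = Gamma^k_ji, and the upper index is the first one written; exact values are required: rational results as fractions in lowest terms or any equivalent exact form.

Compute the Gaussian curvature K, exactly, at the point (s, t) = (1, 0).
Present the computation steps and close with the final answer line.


E = 145, F = 0, G = 1, EG - F^2 = 145 at the point
E_s = 720, E_t = 0, F_s = 0, F_t = 42, G_s = 0, G_t = 0
E_tt = 0, F_st = 105, G_ss = 0
The intrinsic route: Brioschi's K = (det M1 - det M2)/(EG - F^2)^2.
M1 = [[-E_tt/2 + F_st - G_ss/2, E_s/2, F_s - E_t/2], [F_t - G_s/2, E, F], [G_t/2, F, G]] = [[105, 360, 0], [42, 145, 0], [0, 0, 1]]; det M1 = 105
M2 = [[0, E_t/2, G_s/2], [E_t/2, E, F], [G_s/2, F, G]] = [[0, 0, 0], [0, 145, 0], [0, 0, 1]]; det M2 = 0
det M1 - det M2 = 105; K = 105 / (145)^2 = 21/4205

Answer: K = 21/4205


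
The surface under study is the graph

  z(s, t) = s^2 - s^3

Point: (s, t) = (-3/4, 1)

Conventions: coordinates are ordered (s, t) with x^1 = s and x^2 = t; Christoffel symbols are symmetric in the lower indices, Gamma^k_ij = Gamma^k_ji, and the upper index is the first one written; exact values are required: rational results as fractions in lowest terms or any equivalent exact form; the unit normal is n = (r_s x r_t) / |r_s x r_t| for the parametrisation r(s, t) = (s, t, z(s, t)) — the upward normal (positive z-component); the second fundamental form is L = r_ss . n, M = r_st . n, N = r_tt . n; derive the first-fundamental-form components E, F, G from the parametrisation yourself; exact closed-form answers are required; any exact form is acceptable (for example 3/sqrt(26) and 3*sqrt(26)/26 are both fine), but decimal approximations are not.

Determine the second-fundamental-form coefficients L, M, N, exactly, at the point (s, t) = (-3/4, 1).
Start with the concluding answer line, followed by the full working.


Answer: L = 104*sqrt(2857)/2857, M = 0, N = 0

z_s = -51/16, z_t = 0, z_ss = 13/2, z_st = 0, z_tt = 0
E = 2857/256, F = 0, G = 1; answer radicand W^2 = 2857/256
unnormalised second-form numerators: l = 13/2, m = 0, n = 0; L = l/sqrt(2857/256), and similarly M = m/sqrt(W^2), N = n/sqrt(W^2)


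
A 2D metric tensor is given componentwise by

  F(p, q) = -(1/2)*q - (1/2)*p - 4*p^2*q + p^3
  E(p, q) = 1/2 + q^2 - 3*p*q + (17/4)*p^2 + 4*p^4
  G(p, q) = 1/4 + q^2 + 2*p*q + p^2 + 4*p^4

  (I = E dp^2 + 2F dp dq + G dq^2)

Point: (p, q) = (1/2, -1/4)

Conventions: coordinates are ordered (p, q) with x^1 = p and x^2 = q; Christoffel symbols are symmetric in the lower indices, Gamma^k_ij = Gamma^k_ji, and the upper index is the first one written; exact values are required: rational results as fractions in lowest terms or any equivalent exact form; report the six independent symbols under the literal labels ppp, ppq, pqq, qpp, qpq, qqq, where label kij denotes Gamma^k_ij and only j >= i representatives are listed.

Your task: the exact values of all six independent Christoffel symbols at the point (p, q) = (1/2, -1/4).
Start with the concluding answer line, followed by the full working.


Answer: Gamma_ppp = 90/77, Gamma_ppq = -8/11, Gamma_pqq = -103/77, Gamma_qpp = 268/77, Gamma_qpq = 28/11, Gamma_qqq = 80/77

E = 9/4, F = 1/4, G = 9/16 at the point
E_p = 7, E_q = -2, F_p = 5/4, F_q = -3/2, G_p = 5/2, G_q = 1/2
EG - F^2 = 77/64;  g^inv = (64/77) * [[9/16, -1/4], [-1/4, 9/4]]
first-kind symbols [ij,l] = (1/2)(d_i g_jl + d_j g_il - d_l g_ij): [pp,p] = E_p/2 = 7/2, [pp,q] = F_p - E_q/2 = 9/4, [pq,p] = E_q/2 = -1, [pq,q] = G_p/2 = 5/4, [qq,p] = F_q - G_p/2 = -11/4, [qq,q] = G_q/2 = 1/4
Gamma^p_ij = (G*[ij,p] - F*[ij,q])/(EG - F^2), Gamma^q_ij = (E*[ij,q] - F*[ij,p])/(EG - F^2)


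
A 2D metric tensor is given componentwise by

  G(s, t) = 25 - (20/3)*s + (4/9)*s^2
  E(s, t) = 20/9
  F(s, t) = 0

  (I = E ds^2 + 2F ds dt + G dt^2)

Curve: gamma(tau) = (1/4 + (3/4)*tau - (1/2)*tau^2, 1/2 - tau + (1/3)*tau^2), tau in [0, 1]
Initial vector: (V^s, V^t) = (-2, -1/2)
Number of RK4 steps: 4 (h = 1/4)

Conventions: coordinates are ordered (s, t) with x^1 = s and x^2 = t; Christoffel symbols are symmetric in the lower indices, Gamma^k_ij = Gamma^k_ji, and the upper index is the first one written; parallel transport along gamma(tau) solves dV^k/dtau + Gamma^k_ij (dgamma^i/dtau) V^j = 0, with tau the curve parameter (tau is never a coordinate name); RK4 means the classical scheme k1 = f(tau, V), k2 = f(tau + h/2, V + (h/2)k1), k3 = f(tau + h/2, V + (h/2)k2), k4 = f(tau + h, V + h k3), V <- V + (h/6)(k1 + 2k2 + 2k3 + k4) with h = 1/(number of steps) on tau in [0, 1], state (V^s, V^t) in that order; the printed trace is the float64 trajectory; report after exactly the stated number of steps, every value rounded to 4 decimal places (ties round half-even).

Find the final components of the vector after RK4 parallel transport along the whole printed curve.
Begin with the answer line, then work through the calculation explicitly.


Answer: V^s = -2.3880, V^t = -0.3073

gamma'(tau) = (3/4 - tau, -1 + (2/3)*tau); f(tau, V)^k = -Gamma^k_ij(gamma(tau)) gamma'^i(tau) V^j; h = 1/4; intermediate values shown to 6 dp
curve data and Christoffel symbols at the stage parameters:
  tau = 0.000000: gamma = (0.250000, 0.500000), gamma' = (0.750000, -1.000000); Gamma_sss = 0.000000, Gamma_sst = 0.000000, Gamma_stt = 1.450000, Gamma_tss = 0.000000, Gamma_tst = -0.137931, Gamma_ttt = 0.000000
  tau = 0.125000: gamma = (0.335938, 0.380208), gamma' = (0.625000, -0.916667); Gamma_sss = 0.000000, Gamma_sst = 0.000000, Gamma_stt = 1.432813, Gamma_tss = 0.000000, Gamma_tst = -0.139586, Gamma_ttt = 0.000000
  tau = 0.250000: gamma = (0.406250, 0.270833), gamma' = (0.500000, -0.833333); Gamma_sss = 0.000000, Gamma_sst = 0.000000, Gamma_stt = 1.418750, Gamma_tss = 0.000000, Gamma_tst = -0.140969, Gamma_ttt = 0.000000
  tau = 0.375000: gamma = (0.460938, 0.171875), gamma' = (0.375000, -0.750000); Gamma_sss = 0.000000, Gamma_sst = 0.000000, Gamma_stt = 1.407813, Gamma_tss = 0.000000, Gamma_tst = -0.142064, Gamma_ttt = 0.000000
  tau = 0.500000: gamma = (0.500000, 0.083333), gamma' = (0.250000, -0.666667); Gamma_sss = 0.000000, Gamma_sst = 0.000000, Gamma_stt = 1.400000, Gamma_tss = 0.000000, Gamma_tst = -0.142857, Gamma_ttt = 0.000000
  tau = 0.625000: gamma = (0.523438, 0.005208), gamma' = (0.125000, -0.583333); Gamma_sss = 0.000000, Gamma_sst = 0.000000, Gamma_stt = 1.395312, Gamma_tss = 0.000000, Gamma_tst = -0.143337, Gamma_ttt = 0.000000
  tau = 0.750000: gamma = (0.531250, -0.062500), gamma' = (0.000000, -0.500000); Gamma_sss = 0.000000, Gamma_sst = 0.000000, Gamma_stt = 1.393750, Gamma_tss = 0.000000, Gamma_tst = -0.143498, Gamma_ttt = 0.000000
  tau = 0.875000: gamma = (0.523438, -0.119792), gamma' = (-0.125000, -0.416667); Gamma_sss = 0.000000, Gamma_sst = 0.000000, Gamma_stt = 1.395312, Gamma_tss = 0.000000, Gamma_tst = -0.143337, Gamma_ttt = 0.000000
  tau = 1.000000: gamma = (0.500000, -0.166667), gamma' = (-0.250000, -0.333333); Gamma_sss = 0.000000, Gamma_sst = 0.000000, Gamma_stt = 1.400000, Gamma_tss = 0.000000, Gamma_tst = -0.142857, Gamma_ttt = 0.000000
step 0: V^s = -2.0000, V^t = -0.5000
step 1: k1 = (-0.725000, 0.224138), k2 = (-0.619908, 0.226326), k3 = (-0.619548, 0.224669), k4 = (-0.524740, 0.221860); V <- V + (h/6)(k1 + 2k2 + 2k3 + k4): V^s = -2.1554, V^t = -0.4438
step 2: k1 = (-0.524741, 0.221916), k2 = (-0.439337, 0.214472), k3 = (-0.440320, 0.213285), k4 = (-0.364478, 0.201809); V <- V + (h/6)(k1 + 2k2 + 2k3 + k4): V^s = -2.2657, V^t = -0.3905
step 3: k1 = (-0.364497, 0.201835), k2 = (-0.297332, 0.186708), k3 = (-0.298871, 0.185973), k4 = (-0.239752, 0.167923); V <- V + (h/6)(k1 + 2k2 + 2k3 + k4): V^s = -2.3406, V^t = -0.3441
step 4: k1 = (-0.239773, 0.167934), k2 = (-0.187831, 0.147367), k3 = (-0.189325, 0.147025), k4 = (-0.143413, 0.124685); V <- V + (h/6)(k1 + 2k2 + 2k3 + k4): V^s = -2.3880, V^t = -0.3073


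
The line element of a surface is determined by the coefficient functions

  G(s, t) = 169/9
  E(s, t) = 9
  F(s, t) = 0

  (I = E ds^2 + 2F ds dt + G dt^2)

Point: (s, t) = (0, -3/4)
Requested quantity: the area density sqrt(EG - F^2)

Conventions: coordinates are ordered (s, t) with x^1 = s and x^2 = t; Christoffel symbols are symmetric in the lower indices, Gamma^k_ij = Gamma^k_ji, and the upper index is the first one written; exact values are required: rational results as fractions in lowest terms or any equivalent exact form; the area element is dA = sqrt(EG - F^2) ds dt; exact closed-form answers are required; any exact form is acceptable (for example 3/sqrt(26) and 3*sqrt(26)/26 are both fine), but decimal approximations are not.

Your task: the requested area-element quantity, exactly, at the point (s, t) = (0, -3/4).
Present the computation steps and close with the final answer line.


E = 9, F = 0, G = 169/9; EG - F^2 = 169

Answer: sqrt(EG - F^2) = 13


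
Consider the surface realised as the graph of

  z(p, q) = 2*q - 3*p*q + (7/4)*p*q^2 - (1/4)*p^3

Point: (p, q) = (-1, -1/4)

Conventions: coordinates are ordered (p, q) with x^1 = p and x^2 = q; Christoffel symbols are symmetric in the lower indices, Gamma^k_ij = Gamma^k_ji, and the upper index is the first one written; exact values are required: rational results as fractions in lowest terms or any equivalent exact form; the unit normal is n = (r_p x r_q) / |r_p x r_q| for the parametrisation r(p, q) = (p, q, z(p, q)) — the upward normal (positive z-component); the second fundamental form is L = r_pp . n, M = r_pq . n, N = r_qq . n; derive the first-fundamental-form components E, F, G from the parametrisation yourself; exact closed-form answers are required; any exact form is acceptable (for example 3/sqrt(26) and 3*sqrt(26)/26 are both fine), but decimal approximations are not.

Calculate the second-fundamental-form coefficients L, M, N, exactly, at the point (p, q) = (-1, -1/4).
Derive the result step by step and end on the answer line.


z_p = 7/64, z_q = 47/8, z_pp = 3/2, z_pq = -31/8, z_qq = -7/2
E = 4145/4096, F = 329/512, G = 2273/64; answer radicand W^2 = 145521/4096
unnormalised second-form numerators: l = 3/2, m = -31/8, n = -7/2; L = l/sqrt(145521/4096), and similarly M = m/sqrt(W^2), N = n/sqrt(W^2)

Answer: L = 32*sqrt(16169)/16169, M = -248*sqrt(16169)/48507, N = -224*sqrt(16169)/48507


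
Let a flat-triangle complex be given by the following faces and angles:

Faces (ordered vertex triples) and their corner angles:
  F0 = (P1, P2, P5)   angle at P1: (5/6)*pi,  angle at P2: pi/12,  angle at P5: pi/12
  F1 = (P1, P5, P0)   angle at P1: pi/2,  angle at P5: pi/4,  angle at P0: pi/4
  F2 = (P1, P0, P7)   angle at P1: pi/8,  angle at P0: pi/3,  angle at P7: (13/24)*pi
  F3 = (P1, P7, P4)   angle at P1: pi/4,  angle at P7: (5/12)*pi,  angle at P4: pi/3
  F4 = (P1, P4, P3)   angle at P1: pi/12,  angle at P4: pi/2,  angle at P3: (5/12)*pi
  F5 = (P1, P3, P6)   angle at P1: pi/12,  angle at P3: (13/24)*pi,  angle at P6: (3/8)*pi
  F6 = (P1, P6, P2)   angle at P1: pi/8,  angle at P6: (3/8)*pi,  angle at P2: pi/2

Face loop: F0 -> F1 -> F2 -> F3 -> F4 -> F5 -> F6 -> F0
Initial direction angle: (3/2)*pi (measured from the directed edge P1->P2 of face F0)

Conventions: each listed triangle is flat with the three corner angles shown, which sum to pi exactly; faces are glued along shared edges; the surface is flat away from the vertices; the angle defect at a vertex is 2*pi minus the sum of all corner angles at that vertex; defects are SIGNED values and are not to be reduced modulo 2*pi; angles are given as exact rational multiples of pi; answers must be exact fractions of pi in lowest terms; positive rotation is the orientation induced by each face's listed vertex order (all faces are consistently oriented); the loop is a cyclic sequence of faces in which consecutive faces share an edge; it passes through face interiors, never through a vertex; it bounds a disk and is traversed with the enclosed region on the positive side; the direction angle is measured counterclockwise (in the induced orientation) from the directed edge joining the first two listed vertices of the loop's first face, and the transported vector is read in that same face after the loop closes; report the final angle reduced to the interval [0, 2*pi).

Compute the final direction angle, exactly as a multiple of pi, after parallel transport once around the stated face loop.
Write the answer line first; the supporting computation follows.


Answer: final direction angle = (3/2)*pi

enclosed vertex P1: corner angles sum to 2*pi, defect = 2*pi - 2*pi = 0
holonomy = initial angle + sum of enclosed defects (mod 2*pi), positive in the induced orientation
final angle = (3/2)*pi + 0 = (3/2)*pi (mod 2*pi)


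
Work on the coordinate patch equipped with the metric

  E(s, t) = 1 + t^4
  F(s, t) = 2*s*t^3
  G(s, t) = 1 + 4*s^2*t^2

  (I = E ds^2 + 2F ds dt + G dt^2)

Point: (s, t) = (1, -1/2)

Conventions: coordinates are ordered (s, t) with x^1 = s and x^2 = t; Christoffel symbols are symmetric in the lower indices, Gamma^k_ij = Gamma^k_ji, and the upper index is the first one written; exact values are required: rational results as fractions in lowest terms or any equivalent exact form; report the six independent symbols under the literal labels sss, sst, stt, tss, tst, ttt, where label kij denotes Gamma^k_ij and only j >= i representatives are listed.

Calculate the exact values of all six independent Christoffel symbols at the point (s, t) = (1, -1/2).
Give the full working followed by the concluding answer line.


E = 17/16, F = -1/4, G = 2 at the point
E_s = 0, E_t = -1/2, F_s = -1/4, F_t = 3/2, G_s = 2, G_t = -4
EG - F^2 = 33/16;  g^inv = (16/33) * [[2, 1/4], [1/4, 17/16]]
first-kind symbols [ij,l] = (1/2)(d_i g_jl + d_j g_il - d_l g_ij): [ss,s] = E_s/2 = 0, [ss,t] = F_s - E_t/2 = 0, [st,s] = E_t/2 = -1/4, [st,t] = G_s/2 = 1, [tt,s] = F_t - G_s/2 = 1/2, [tt,t] = G_t/2 = -2
Gamma^s_ij = (G*[ij,s] - F*[ij,t])/(EG - F^2), Gamma^t_ij = (E*[ij,t] - F*[ij,s])/(EG - F^2)

Answer: Gamma_sss = 0, Gamma_sst = -4/33, Gamma_stt = 8/33, Gamma_tss = 0, Gamma_tst = 16/33, Gamma_ttt = -32/33


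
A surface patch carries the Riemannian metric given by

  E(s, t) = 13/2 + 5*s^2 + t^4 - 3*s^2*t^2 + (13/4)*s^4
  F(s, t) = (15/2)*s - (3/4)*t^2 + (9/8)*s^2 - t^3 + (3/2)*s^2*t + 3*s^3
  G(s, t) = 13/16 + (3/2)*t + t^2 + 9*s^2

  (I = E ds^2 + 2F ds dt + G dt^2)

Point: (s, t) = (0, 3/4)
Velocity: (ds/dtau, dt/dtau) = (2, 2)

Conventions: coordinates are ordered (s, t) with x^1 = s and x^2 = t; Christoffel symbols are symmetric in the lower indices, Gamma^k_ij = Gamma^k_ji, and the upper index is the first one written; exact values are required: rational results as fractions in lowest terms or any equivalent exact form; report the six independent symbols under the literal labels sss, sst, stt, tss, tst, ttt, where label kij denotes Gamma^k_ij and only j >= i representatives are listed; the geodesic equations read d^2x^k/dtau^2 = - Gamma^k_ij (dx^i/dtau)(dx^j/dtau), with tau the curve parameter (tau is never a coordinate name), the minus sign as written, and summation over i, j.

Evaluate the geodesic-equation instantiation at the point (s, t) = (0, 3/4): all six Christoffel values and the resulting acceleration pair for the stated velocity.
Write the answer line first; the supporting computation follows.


Answer: Gamma_sss = 5751/16721, Gamma_sst = 2160/16721, Gamma_stt = -5904/16721, Gamma_tss = 371685/133768, Gamma_tst = 729/16721, Gamma_ttt = 8040/16721; accelerations (d^2s/dtau^2, d^2t/dtau^2) = (-16668/16721, -447669/33442)

E = 1745/256, F = -27/32, G = 5/2 at the point
E_s = 0, E_t = 27/16, F_s = 15/2, F_t = -45/16, G_s = 0, G_t = 3
EG - F^2 = 16721/1024;  g^inv = (1024/16721) * [[5/2, 27/32], [27/32, 1745/256]]
first-kind symbols [ij,l] = (1/2)(d_i g_jl + d_j g_il - d_l g_ij): [ss,s] = E_s/2 = 0, [ss,t] = F_s - E_t/2 = 213/32, [st,s] = E_t/2 = 27/32, [st,t] = G_s/2 = 0, [tt,s] = F_t - G_s/2 = -45/16, [tt,t] = G_t/2 = 3/2
Gamma^s_ij = (G*[ij,s] - F*[ij,t])/(EG - F^2), Gamma^t_ij = (E*[ij,t] - F*[ij,s])/(EG - F^2)
Gamma_sss = 5751/16721, Gamma_sst = 2160/16721, Gamma_stt = -5904/16721, Gamma_tss = 371685/133768, Gamma_tst = 729/16721, Gamma_ttt = 8040/16721
d^2s/dtau^2 = -(Gamma_sss*(2)^2 + 2*Gamma_sst*(2)*(2) + Gamma_stt*(2)^2) = -16668/16721
d^2t/dtau^2 = -(Gamma_tss*(2)^2 + 2*Gamma_tst*(2)*(2) + Gamma_ttt*(2)^2) = -447669/33442
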